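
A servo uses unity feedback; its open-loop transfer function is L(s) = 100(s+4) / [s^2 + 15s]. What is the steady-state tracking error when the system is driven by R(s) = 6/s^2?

0.225

The denominator has no term below 15s — 1 pole at s=0, type 1.
K_v = lim_{s→0} s·L(s) = 100·4 / 15 = 80/3.
e_ss = 6/K_v = 6/(80/3) = 0.225.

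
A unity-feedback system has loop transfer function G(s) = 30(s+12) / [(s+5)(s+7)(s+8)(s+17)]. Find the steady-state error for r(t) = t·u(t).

infinity

The open loop has no poles at the origin → type 0 system.
K_v = lim_{s→0} s·G(s) = 0; the steady-state error to this ramp input grows without bound.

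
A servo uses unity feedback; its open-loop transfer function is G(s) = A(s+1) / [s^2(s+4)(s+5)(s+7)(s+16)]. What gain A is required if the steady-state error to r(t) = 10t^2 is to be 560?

The open loop has two poles at the origin → type 2 system.
K_a = lim_{s→0} s^2·G(s) = A·1 / (4·5·7·16) = (1/2240)·A.
e_ss = 20/K_a = 560 ⇒ K_a = 1/28 ⇒ A = (1/28)/(1/2240) = 80.

80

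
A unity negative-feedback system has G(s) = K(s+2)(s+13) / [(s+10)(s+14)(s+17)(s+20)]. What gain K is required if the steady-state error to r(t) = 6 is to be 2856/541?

G(s) has no factors of s in the denominator, so the system is type 0.
K_p = lim_{s→0} G(s) = K·2·13 / (10·14·17·20) = (13/23800)·K.
e_ss = 6/(1 + K_p) = 2856/541 ⇒ 1 + (13/23800)·K = 541/476 ⇒ K = 250.

250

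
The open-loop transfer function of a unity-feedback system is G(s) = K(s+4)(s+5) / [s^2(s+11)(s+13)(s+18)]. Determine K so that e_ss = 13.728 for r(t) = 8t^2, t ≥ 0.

System type = 2 (two poles at s=0).
K_a = lim_{s→0} s^2·G(s) = K·4·5 / (11·13·18) = (10/1287)·K.
e_ss = 16/K_a = 13.728 ⇒ K_a = 500/429 ⇒ K = (500/429)/(10/1287) = 150.

150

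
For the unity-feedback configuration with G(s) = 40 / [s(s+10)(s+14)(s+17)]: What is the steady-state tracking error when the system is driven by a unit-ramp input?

System type = 1 (one pole at s=0).
K_v = lim_{s→0} s·G(s) = 40 / (10·14·17) = 2/119.
e_ss = 1/K_v = 1/(2/119) = 59.5.

59.5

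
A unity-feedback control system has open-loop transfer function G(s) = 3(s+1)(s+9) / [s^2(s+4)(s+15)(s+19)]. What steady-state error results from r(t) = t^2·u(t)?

System type = 2 (two poles at s=0).
K_a = lim_{s→0} s^2·G(s) = 3·1·9 / (4·15·19) = 9/380.
r(t) = t^2 gives R(s) = 2/s^3.
e_ss = 2/K_a = 2/(9/380) = 760/9.

760/9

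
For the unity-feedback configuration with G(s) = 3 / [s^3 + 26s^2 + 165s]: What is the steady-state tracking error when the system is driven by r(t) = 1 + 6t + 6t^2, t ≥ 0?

Lowest-order denominator term is 165s, so the open loop has 1 pole at the origin → type 1 system. Taking each input component in turn:
  • 1: tracked with zero error.
  • 6t: e_ss = 6/K_v with K_v=1/55 → 330.
  • 6t^2: a type-1 system cannot track it, e_ss → ∞.
The unbounded component dominates.

infinity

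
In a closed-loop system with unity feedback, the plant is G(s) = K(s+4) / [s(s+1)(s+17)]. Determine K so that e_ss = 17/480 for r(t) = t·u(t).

The open loop has one pole at the origin → type 1 system.
K_v = lim_{s→0} s·G(s) = K·4 / (1·17) = (4/17)·K.
e_ss = 1/K_v = 17/480 ⇒ K_v = 480/17 ⇒ K = (480/17)/(4/17) = 120.

120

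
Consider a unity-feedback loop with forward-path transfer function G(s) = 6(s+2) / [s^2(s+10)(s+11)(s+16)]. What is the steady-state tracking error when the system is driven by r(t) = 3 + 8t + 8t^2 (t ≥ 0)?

7040/3

Two free integrators in G(s): this is a type 2 system. Taking each input component in turn:
  • 3: tracked with zero error.
  • 8t: tracked with zero error.
  • 8t^2: e_ss = 16/K_a with K_a=3/440 → 7040/3.
Total e_ss = 7040/3.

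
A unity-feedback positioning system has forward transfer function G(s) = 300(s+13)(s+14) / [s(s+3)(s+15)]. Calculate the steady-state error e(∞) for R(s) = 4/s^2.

System type = 1 (one pole at s=0).
K_v = lim_{s→0} s·G(s) = 300·13·14 / (3·15) = 3640/3.
e_ss = 4/K_v = 4/(3640/3) = 3/910.

3/910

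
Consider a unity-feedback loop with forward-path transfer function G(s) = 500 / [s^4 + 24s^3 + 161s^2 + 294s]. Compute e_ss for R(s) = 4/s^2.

The denominator has no term below 294s — 1 pole at s=0, type 1.
K_v = lim_{s→0} s·G(s) = 500 / 294 = 250/147.
e_ss = 4/K_v = 4/(250/147) = 2.352.

2.352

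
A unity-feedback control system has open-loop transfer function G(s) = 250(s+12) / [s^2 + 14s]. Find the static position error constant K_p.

infinity

K_p = lim_{s→0} G(s); with 1 pole at the origin the limit diverges, so K_p = ∞.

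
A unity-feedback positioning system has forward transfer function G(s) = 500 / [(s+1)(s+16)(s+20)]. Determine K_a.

0

No free integrators in G(s): this is a type 0 system.
K_a = lim_{s→0} s^2·G(s) = 0 (the extra factor of s kills the finite limit).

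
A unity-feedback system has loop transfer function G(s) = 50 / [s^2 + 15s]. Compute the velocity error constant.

10/3

Factoring s from the denominator leaves a polynomial with constant term 15, so the system is type 1.
K_v = lim_{s→0} s·G(s) = 50 / 15 = 10/3.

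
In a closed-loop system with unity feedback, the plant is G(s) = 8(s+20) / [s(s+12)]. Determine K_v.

One free integrator in G(s): this is a type 1 system.
K_v = lim_{s→0} s·G(s) = 8·20 / (12) = 40/3.

40/3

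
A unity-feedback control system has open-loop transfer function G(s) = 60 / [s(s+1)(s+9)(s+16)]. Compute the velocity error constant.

5/12

G(s) has one factor of s in the denominator, so the system is type 1.
K_v = lim_{s→0} s·G(s) = 60 / (1·9·16) = 5/12.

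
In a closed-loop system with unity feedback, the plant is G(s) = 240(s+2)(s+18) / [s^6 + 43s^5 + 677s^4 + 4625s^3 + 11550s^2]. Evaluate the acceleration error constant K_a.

The denominator has no term below 11550s^2 — 2 poles at s=0, type 2.
K_a = lim_{s→0} s^2·G(s) = 240·2·18 / 11550 = 288/385.

288/385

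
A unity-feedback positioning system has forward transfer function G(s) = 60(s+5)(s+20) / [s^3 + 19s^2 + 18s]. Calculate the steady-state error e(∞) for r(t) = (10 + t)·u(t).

Factoring s from the denominator leaves a polynomial with constant term 18, so the system is type 1. Treating each term separately:
  • 10: tracked with zero error.
  • t: e_ss = 1/K_v with K_v=1000/3 → 0.003.
Total e_ss = 0.003.

0.003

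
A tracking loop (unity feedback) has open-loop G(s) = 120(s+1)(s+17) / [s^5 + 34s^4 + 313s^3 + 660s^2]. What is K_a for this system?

Lowest-order denominator term is 660s^2, so the open loop has 2 poles at the origin → type 2 system.
K_a = lim_{s→0} s^2·G(s) = 120·1·17 / 660 = 34/11.

34/11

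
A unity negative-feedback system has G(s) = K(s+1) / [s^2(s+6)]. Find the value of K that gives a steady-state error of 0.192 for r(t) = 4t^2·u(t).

The open loop has two poles at the origin → type 2 system.
K_a = lim_{s→0} s^2·G(s) = K·1 / (6) = (1/6)·K.
e_ss = 8/K_a = 0.192 ⇒ K_a = 125/3 ⇒ K = (125/3)/(1/6) = 250.

250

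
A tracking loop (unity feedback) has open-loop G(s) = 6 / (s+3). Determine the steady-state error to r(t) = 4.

No free integrators in G(s): this is a type 0 system.
K_p = lim_{s→0} G(s) = 6 / (3) = 2.
e_ss = 4/(1 + K_p) = 4/3.

4/3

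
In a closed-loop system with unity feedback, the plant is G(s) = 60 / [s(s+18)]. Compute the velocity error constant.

G(s) has one factor of s in the denominator, so the system is type 1.
K_v = lim_{s→0} s·G(s) = 60 / (18) = 10/3.

10/3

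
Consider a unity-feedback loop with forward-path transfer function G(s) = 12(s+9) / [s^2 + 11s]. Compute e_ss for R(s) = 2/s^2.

Factoring s from the denominator leaves a polynomial with constant term 11, so the system is type 1.
K_v = lim_{s→0} s·G(s) = 12·9 / 11 = 108/11.
e_ss = 2/K_v = 2/(108/11) = 11/54.

11/54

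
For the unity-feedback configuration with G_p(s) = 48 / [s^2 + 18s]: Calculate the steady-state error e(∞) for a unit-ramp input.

0.375

The denominator has no term below 18s — 1 pole at s=0, type 1.
K_v = lim_{s→0} s·G_p(s) = 48 / 18 = 8/3.
e_ss = 1/K_v = 1/(8/3) = 0.375.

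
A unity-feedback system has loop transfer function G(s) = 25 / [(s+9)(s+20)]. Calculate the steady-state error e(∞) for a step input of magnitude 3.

108/41

No free integrators in G(s): this is a type 0 system.
K_p = lim_{s→0} G(s) = 25 / (9·20) = 5/36.
e_ss = 3/(1 + K_p) = 3/(41/36) = 108/41.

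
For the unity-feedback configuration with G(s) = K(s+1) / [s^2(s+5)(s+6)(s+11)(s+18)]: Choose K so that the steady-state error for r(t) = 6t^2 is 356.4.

200

System type = 2 (two poles at s=0).
K_a = lim_{s→0} s^2·G(s) = K·1 / (5·6·11·18) = (1/5940)·K.
e_ss = 12/K_a = 356.4 ⇒ K_a = 10/297 ⇒ K = (10/297)/(1/5940) = 200.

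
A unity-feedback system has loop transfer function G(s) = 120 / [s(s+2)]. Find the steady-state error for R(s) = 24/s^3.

infinity

G(s) has one factor of s in the denominator, so the system is type 1.
K_a = lim_{s→0} s^2·G(s) = 0; the steady-state error to this parabolic input grows without bound.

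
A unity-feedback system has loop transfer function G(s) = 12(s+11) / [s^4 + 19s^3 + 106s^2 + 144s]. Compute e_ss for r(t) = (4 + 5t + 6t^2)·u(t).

Lowest-order denominator term is 144s, so the open loop has 1 pole at the origin → type 1 system. By superposition:
  • 4: tracked with zero error.
  • 5t: e_ss = 5/K_v with K_v=11/12 → 60/11.
  • 6t^2: a type-1 system cannot track it, e_ss → ∞.
The unbounded component dominates.

infinity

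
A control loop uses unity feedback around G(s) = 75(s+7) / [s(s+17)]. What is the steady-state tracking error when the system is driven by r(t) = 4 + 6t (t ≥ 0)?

The open loop has one pole at the origin → type 1 system. Taking each input component in turn:
  • 4: tracked with zero error.
  • 6t: e_ss = 6/K_v with K_v=525/17 → 34/175.
Total e_ss = 34/175.

34/175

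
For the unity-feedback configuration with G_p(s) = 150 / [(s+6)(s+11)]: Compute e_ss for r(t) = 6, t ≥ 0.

G_p(s) has no factors of s in the denominator, so the system is type 0.
K_p = lim_{s→0} G_p(s) = 150 / (6·11) = 25/11.
e_ss = 6/(1 + K_p) = 6/(36/11) = 11/6.

11/6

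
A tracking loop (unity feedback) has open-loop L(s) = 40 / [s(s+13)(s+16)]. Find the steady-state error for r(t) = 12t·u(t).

62.4

L(s) has one factor of s in the denominator, so the system is type 1.
K_v = lim_{s→0} s·L(s) = 40 / (13·16) = 5/26.
e_ss = 12/K_v = 12/(5/26) = 62.4.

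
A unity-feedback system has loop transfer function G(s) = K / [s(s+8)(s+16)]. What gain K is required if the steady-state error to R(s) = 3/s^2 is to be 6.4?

60

System type = 1 (one pole at s=0).
K_v = lim_{s→0} s·G(s) = K / (8·16) = (1/128)·K.
e_ss = 3/K_v = 6.4 ⇒ K_v = 15/32 ⇒ K = (15/32)/(1/128) = 60.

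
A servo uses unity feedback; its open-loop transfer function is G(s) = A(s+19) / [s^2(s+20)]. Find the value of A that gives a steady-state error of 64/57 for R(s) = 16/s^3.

15

The open loop has two poles at the origin → type 2 system.
K_a = lim_{s→0} s^2·G(s) = A·19 / (20) = 0.95·A.
e_ss = 16/K_a = 64/57 ⇒ K_a = 14.25 ⇒ A = 14.25/0.95 = 15.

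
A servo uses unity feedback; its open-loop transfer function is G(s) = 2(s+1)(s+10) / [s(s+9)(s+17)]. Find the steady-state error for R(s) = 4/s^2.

30.6

One free integrator in G(s): this is a type 1 system.
K_v = lim_{s→0} s·G(s) = 2·1·10 / (9·17) = 20/153.
e_ss = 4/K_v = 4/(20/153) = 30.6.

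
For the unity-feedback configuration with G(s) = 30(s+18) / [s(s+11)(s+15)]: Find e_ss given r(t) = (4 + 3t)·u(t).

11/12

G(s) has one factor of s in the denominator, so the system is type 1. Treating each term separately:
  • 4: tracked with zero error.
  • 3t: e_ss = 3/K_v with K_v=36/11 → 11/12.
Total e_ss = 11/12.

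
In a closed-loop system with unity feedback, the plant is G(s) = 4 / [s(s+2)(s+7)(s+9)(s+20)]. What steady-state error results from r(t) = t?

630

System type = 1 (one pole at s=0).
K_v = lim_{s→0} s·G(s) = 4 / (2·7·9·20) = 1/630.
e_ss = 1/K_v = 1/(1/630) = 630.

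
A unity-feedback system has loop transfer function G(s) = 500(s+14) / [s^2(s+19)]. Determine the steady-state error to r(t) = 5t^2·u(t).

19/700

Two free integrators in G(s): this is a type 2 system.
K_a = lim_{s→0} s^2·G(s) = 500·14 / (19) = 7000/19.
r(t) = 5t^2 gives R(s) = 10/s^3.
e_ss = 10/K_a = 10/(7000/19) = 19/700.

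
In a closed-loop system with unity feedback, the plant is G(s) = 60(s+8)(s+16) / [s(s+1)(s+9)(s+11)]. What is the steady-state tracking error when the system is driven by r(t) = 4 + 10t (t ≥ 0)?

The open loop has one pole at the origin → type 1 system. Taking each input component in turn:
  • 4: tracked with zero error.
  • 10t: e_ss = 10/K_v with K_v=2560/33 → 33/256.
Total e_ss = 33/256.

33/256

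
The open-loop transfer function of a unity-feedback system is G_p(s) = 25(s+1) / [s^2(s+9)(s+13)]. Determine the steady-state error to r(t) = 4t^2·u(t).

System type = 2 (two poles at s=0).
K_a = lim_{s→0} s^2·G_p(s) = 25·1 / (9·13) = 25/117.
r(t) = 4t^2 gives R(s) = 8/s^3.
e_ss = 8/K_a = 8/(25/117) = 37.44.

37.44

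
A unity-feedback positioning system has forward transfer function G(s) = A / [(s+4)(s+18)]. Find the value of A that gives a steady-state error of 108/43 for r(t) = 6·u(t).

G(s) has no factors of s in the denominator, so the system is type 0.
K_p = lim_{s→0} G(s) = A / (4·18) = (1/72)·A.
e_ss = 6/(1 + K_p) = 108/43 ⇒ 1 + (1/72)·A = 43/18 ⇒ A = 100.

100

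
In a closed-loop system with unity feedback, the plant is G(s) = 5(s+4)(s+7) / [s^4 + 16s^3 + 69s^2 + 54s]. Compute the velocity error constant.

Factoring s from the denominator leaves a polynomial with constant term 54, so the system is type 1.
K_v = lim_{s→0} s·G(s) = 5·4·7 / 54 = 70/27.

70/27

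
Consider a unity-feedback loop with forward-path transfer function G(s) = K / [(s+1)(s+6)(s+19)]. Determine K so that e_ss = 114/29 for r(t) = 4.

G(s) has no factors of s in the denominator, so the system is type 0.
K_p = lim_{s→0} G(s) = K / (1·6·19) = (1/114)·K.
e_ss = 4/(1 + K_p) = 114/29 ⇒ 1 + (1/114)·K = 58/57 ⇒ K = 2.

2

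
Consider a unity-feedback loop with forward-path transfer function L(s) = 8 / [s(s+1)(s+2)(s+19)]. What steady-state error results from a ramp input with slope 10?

47.5

One free integrator in L(s): this is a type 1 system.
K_v = lim_{s→0} s·L(s) = 8 / (1·2·19) = 4/19.
e_ss = 10/K_v = 10/(4/19) = 47.5.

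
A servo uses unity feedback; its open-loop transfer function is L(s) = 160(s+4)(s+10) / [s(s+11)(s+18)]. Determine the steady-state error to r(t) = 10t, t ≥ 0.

99/320

L(s) has one factor of s in the denominator, so the system is type 1.
K_v = lim_{s→0} s·L(s) = 160·4·10 / (11·18) = 3200/99.
e_ss = 10/K_v = 10/(3200/99) = 99/320.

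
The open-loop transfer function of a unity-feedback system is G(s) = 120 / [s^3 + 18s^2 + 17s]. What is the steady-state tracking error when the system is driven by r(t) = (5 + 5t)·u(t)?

17/24

Factoring s from the denominator leaves a polynomial with constant term 17, so the system is type 1. Treating each term separately:
  • 5: tracked with zero error.
  • 5t: e_ss = 5/K_v with K_v=120/17 → 17/24.
Total e_ss = 17/24.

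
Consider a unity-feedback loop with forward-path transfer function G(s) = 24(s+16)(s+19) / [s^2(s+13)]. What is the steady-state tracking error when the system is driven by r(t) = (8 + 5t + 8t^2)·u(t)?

System type = 2 (two poles at s=0). Treating each term separately:
  • 8: tracked with zero error.
  • 5t: tracked with zero error.
  • 8t^2: e_ss = 16/K_a with K_a=7296/13 → 13/456.
Total e_ss = 13/456.

13/456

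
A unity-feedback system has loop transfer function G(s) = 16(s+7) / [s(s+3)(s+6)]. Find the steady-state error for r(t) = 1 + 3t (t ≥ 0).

27/56

G(s) has one factor of s in the denominator, so the system is type 1. Treating each term separately:
  • 1: tracked with zero error.
  • 3t: e_ss = 3/K_v with K_v=56/9 → 27/56.
Total e_ss = 27/56.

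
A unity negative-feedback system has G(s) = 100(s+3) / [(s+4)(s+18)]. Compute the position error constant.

25/6

System type = 0 (no poles at s=0).
K_p = lim_{s→0} G(s) = 100·3 / (4·18) = 25/6.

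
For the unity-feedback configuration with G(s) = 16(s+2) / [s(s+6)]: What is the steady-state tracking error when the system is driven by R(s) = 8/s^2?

1.5

G(s) has one factor of s in the denominator, so the system is type 1.
K_v = lim_{s→0} s·G(s) = 16·2 / (6) = 16/3.
e_ss = 8/K_v = 8/(16/3) = 1.5.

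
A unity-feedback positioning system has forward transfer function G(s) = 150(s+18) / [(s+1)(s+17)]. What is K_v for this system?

The open loop has no poles at the origin → type 0 system.
K_v = lim_{s→0} s·G(s) = 0 (the extra factor of s kills the finite limit).

0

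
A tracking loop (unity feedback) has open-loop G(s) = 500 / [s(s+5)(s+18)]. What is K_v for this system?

G(s) has one factor of s in the denominator, so the system is type 1.
K_v = lim_{s→0} s·G(s) = 500 / (5·18) = 50/9.

50/9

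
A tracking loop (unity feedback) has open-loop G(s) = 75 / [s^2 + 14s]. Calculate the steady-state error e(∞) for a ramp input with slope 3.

The denominator has no term below 14s — 1 pole at s=0, type 1.
K_v = lim_{s→0} s·G(s) = 75 / 14 = 75/14.
e_ss = 3/K_v = 3/(75/14) = 0.56.

0.56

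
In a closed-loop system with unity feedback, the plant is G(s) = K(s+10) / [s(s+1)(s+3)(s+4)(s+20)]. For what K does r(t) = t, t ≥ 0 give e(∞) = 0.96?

25

One free integrator in G(s): this is a type 1 system.
K_v = lim_{s→0} s·G(s) = K·10 / (1·3·4·20) = (1/24)·K.
e_ss = 1/K_v = 0.96 ⇒ K_v = 25/24 ⇒ K = (25/24)/(1/24) = 25.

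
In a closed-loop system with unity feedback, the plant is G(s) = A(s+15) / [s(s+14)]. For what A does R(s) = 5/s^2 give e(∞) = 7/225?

150

One free integrator in G(s): this is a type 1 system.
K_v = lim_{s→0} s·G(s) = A·15 / (14) = (15/14)·A.
e_ss = 5/K_v = 7/225 ⇒ K_v = 1125/7 ⇒ A = (1125/7)/(15/14) = 150.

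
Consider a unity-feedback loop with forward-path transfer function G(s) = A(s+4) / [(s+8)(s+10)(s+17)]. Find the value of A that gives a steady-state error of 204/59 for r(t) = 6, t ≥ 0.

No free integrators in G(s): this is a type 0 system.
K_p = lim_{s→0} G(s) = A·4 / (8·10·17) = (1/340)·A.
e_ss = 6/(1 + K_p) = 204/59 ⇒ 1 + (1/340)·A = 59/34 ⇒ A = 250.

250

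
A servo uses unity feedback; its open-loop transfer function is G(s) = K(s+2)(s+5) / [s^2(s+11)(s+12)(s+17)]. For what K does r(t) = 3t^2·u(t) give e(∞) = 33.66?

40

G(s) has two factors of s in the denominator, so the system is type 2.
K_a = lim_{s→0} s^2·G(s) = K·2·5 / (11·12·17) = (5/1122)·K.
e_ss = 6/K_a = 33.66 ⇒ K_a = 100/561 ⇒ K = (100/561)/(5/1122) = 40.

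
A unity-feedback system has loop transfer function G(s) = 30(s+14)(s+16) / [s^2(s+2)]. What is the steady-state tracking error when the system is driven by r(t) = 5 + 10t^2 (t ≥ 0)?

1/168

G(s) has two factors of s in the denominator, so the system is type 2. By superposition:
  • 5: tracked with zero error.
  • 10t^2: e_ss = 20/K_a with K_a=3360 → 1/168.
Total e_ss = 1/168.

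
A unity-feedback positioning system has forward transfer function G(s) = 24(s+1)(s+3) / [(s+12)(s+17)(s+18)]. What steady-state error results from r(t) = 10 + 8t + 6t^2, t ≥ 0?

infinity

The open loop has no poles at the origin → type 0 system. Taking each input component in turn:
  • 10: e_ss = 10/(1+K_p) with K_p=1/51 → 255/26.
  • 8t: a type-0 system cannot track it, e_ss → ∞.
  • 6t^2: a type-0 system cannot track it, e_ss → ∞.
The unbounded component dominates.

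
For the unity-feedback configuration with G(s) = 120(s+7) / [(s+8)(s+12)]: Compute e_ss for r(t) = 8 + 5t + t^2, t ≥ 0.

The open loop has no poles at the origin → type 0 system. By superposition:
  • 8: e_ss = 8/(1+K_p) with K_p=8.75 → 32/39.
  • 5t: a type-0 system cannot track it, e_ss → ∞.
  • t^2: a type-0 system cannot track it, e_ss → ∞.
The unbounded component dominates.

infinity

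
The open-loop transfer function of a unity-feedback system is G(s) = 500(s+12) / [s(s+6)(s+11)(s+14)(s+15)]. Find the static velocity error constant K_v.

The open loop has one pole at the origin → type 1 system.
K_v = lim_{s→0} s·G(s) = 500·12 / (6·11·14·15) = 100/231.

100/231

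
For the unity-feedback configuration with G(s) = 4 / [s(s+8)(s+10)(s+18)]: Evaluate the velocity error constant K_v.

System type = 1 (one pole at s=0).
K_v = lim_{s→0} s·G(s) = 4 / (8·10·18) = 1/360.

1/360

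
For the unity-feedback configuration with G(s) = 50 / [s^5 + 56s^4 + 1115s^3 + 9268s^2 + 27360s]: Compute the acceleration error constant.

Lowest-order denominator term is 27360s, so the open loop has 1 pole at the origin → type 1 system.
K_a = lim_{s→0} s^2·G(s) = 0 (the extra factor of s kills the finite limit).

0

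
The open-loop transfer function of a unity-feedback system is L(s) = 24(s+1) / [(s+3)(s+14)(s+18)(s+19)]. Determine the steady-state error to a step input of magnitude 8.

9576/1199

No free integrators in L(s): this is a type 0 system.
K_p = lim_{s→0} L(s) = 24·1 / (3·14·18·19) = 2/1197.
e_ss = 8/(1 + K_p) = 8/(1199/1197) = 9576/1199.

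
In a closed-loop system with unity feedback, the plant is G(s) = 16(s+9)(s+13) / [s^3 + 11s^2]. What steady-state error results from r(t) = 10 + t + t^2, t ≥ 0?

11/936

Factoring s^2 from the denominator leaves a polynomial with constant term 11, so the system is type 2. By superposition:
  • 10: tracked with zero error.
  • t: tracked with zero error.
  • t^2: e_ss = 2/K_a with K_a=1872/11 → 11/936.
Total e_ss = 11/936.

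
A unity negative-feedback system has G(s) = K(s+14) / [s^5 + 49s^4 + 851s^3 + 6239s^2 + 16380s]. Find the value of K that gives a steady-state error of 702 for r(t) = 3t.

5

Factoring s from the denominator leaves a polynomial with constant term 16380, so the system is type 1.
K_v = lim_{s→0} s·G(s) = K·14 / 16380 = (1/1170)·K.
e_ss = 3/K_v = 702 ⇒ K_v = 1/234 ⇒ K = (1/234)/(1/1170) = 5.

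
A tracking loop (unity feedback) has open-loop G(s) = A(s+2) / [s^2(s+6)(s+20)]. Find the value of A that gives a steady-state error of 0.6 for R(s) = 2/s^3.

G(s) has two factors of s in the denominator, so the system is type 2.
K_a = lim_{s→0} s^2·G(s) = A·2 / (6·20) = (1/60)·A.
e_ss = 2/K_a = 0.6 ⇒ K_a = 10/3 ⇒ A = (10/3)/(1/60) = 200.

200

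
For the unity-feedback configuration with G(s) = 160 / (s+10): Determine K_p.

16

The open loop has no poles at the origin → type 0 system.
K_p = lim_{s→0} G(s) = 160 / (10) = 16.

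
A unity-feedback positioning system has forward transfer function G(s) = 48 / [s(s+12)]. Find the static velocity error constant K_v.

One free integrator in G(s): this is a type 1 system.
K_v = lim_{s→0} s·G(s) = 48 / (12) = 4.

4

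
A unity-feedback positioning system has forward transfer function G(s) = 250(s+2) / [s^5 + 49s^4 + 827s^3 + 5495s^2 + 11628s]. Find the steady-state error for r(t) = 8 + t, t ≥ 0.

Factoring s from the denominator leaves a polynomial with constant term 11628, so the system is type 1. Treating each term separately:
  • 8: tracked with zero error.
  • t: e_ss = 1/K_v with K_v=125/2907 → 23.256.
Total e_ss = 23.256.

23.256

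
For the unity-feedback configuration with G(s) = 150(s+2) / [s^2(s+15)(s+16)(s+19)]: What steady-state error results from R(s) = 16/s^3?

System type = 2 (two poles at s=0).
K_a = lim_{s→0} s^2·G(s) = 150·2 / (15·16·19) = 5/76.
r(t) = 8t^2 gives R(s) = 16/s^3.
e_ss = 16/K_a = 16/(5/76) = 243.2.

243.2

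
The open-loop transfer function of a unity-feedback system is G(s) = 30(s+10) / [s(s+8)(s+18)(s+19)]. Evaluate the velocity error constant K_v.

25/228

System type = 1 (one pole at s=0).
K_v = lim_{s→0} s·G(s) = 30·10 / (8·18·19) = 25/228.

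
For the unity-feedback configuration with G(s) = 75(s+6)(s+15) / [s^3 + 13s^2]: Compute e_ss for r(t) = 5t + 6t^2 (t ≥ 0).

Factoring s^2 from the denominator leaves a polynomial with constant term 13, so the system is type 2. Treating each term separately:
  • 5t: tracked with zero error.
  • 6t^2: e_ss = 12/K_a with K_a=6750/13 → 26/1125.
Total e_ss = 26/1125.

26/1125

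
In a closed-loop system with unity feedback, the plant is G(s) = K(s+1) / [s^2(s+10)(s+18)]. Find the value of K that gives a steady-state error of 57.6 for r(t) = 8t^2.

50

System type = 2 (two poles at s=0).
K_a = lim_{s→0} s^2·G(s) = K·1 / (10·18) = (1/180)·K.
e_ss = 16/K_a = 57.6 ⇒ K_a = 5/18 ⇒ K = (5/18)/(1/180) = 50.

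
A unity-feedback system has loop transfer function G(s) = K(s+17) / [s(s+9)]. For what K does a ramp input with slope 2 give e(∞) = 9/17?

2

System type = 1 (one pole at s=0).
K_v = lim_{s→0} s·G(s) = K·17 / (9) = (17/9)·K.
e_ss = 2/K_v = 9/17 ⇒ K_v = 34/9 ⇒ K = (34/9)/(17/9) = 2.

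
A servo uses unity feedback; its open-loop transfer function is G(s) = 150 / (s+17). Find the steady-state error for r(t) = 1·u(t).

17/167

The open loop has no poles at the origin → type 0 system.
K_p = lim_{s→0} G(s) = 150 / (17) = 150/17.
e_ss = 1/(1 + K_p) = 1/(167/17) = 17/167.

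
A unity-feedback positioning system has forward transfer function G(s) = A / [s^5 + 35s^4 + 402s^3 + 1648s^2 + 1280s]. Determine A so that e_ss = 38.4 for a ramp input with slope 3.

The denominator has no term below 1280s — 1 pole at s=0, type 1.
K_v = lim_{s→0} s·G(s) = A / 1280 = (1/1280)·A.
e_ss = 3/K_v = 38.4 ⇒ K_v = 5/64 ⇒ A = (5/64)/(1/1280) = 100.

100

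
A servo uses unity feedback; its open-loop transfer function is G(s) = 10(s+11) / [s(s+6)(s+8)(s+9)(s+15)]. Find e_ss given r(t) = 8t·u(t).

One free integrator in G(s): this is a type 1 system.
K_v = lim_{s→0} s·G(s) = 10·11 / (6·8·9·15) = 11/648.
e_ss = 8/K_v = 8/(11/648) = 5184/11.

5184/11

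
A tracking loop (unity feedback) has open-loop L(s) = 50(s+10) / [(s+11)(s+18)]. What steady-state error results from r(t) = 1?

System type = 0 (no poles at s=0).
K_p = lim_{s→0} L(s) = 50·10 / (11·18) = 250/99.
e_ss = 1/(1 + K_p) = 1/(349/99) = 99/349.

99/349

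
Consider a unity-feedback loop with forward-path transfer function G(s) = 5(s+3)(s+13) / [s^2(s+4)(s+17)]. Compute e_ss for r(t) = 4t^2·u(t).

544/195

The open loop has two poles at the origin → type 2 system.
K_a = lim_{s→0} s^2·G(s) = 5·3·13 / (4·17) = 195/68.
r(t) = 4t^2 gives R(s) = 8/s^3.
e_ss = 8/K_a = 8/(195/68) = 544/195.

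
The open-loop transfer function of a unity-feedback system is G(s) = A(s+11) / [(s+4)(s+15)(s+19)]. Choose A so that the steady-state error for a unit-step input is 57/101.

80

G(s) has no factors of s in the denominator, so the system is type 0.
K_p = lim_{s→0} G(s) = A·11 / (4·15·19) = (11/1140)·A.
e_ss = 1/(1 + K_p) = 57/101 ⇒ 1 + (11/1140)·A = 101/57 ⇒ A = 80.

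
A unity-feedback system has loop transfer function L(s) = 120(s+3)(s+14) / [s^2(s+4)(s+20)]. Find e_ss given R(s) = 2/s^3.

2/63

The open loop has two poles at the origin → type 2 system.
K_a = lim_{s→0} s^2·L(s) = 120·3·14 / (4·20) = 63.
r(t) = t^2 gives R(s) = 2/s^3.
e_ss = 2/K_a = 2/63.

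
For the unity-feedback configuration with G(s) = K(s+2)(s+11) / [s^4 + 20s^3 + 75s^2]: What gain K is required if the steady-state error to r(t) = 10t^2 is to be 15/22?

100

The denominator has no term below 75s^2 — 2 poles at s=0, type 2.
K_a = lim_{s→0} s^2·G(s) = K·2·11 / 75 = (22/75)·K.
e_ss = 20/K_a = 15/22 ⇒ K_a = 88/3 ⇒ K = (88/3)/(22/75) = 100.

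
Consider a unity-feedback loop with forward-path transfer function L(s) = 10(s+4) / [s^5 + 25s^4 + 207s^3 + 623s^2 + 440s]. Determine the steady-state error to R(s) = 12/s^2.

Factoring s from the denominator leaves a polynomial with constant term 440, so the system is type 1.
K_v = lim_{s→0} s·L(s) = 10·4 / 440 = 1/11.
e_ss = 12/K_v = 12/(1/11) = 132.

132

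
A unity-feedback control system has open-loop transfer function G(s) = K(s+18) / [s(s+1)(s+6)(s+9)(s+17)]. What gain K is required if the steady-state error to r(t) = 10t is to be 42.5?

The open loop has one pole at the origin → type 1 system.
K_v = lim_{s→0} s·G(s) = K·18 / (1·6·9·17) = (1/51)·K.
e_ss = 10/K_v = 42.5 ⇒ K_v = 4/17 ⇒ K = (4/17)/(1/51) = 12.

12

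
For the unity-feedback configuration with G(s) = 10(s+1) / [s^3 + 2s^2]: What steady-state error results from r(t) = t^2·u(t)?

Factoring s^2 from the denominator leaves a polynomial with constant term 2, so the system is type 2.
K_a = lim_{s→0} s^2·G(s) = 10·1 / 2 = 5.
r(t) = t^2 gives R(s) = 2/s^3.
e_ss = 2/K_a = 2/5 = 0.4.

0.4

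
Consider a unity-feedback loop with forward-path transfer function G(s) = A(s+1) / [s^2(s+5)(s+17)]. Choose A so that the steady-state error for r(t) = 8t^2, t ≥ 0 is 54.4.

25

G(s) has two factors of s in the denominator, so the system is type 2.
K_a = lim_{s→0} s^2·G(s) = A·1 / (5·17) = (1/85)·A.
e_ss = 16/K_a = 54.4 ⇒ K_a = 5/17 ⇒ A = (5/17)/(1/85) = 25.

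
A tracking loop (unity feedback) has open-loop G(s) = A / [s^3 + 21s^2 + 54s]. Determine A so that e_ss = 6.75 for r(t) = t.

Lowest-order denominator term is 54s, so the open loop has 1 pole at the origin → type 1 system.
K_v = lim_{s→0} s·G(s) = A / 54 = (1/54)·A.
e_ss = 1/K_v = 6.75 ⇒ K_v = 4/27 ⇒ A = (4/27)/(1/54) = 8.

8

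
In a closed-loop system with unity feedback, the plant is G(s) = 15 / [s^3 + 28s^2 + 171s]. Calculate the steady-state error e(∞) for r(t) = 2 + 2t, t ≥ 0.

22.8

Lowest-order denominator term is 171s, so the open loop has 1 pole at the origin → type 1 system. Taking each input component in turn:
  • 2: tracked with zero error.
  • 2t: e_ss = 2/K_v with K_v=5/57 → 22.8.
Total e_ss = 22.8.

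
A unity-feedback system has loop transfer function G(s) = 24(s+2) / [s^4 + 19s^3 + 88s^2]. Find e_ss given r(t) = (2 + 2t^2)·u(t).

The denominator has no term below 88s^2 — 2 poles at s=0, type 2. By superposition:
  • 2: tracked with zero error.
  • 2t^2: e_ss = 4/K_a with K_a=6/11 → 22/3.
Total e_ss = 22/3.

22/3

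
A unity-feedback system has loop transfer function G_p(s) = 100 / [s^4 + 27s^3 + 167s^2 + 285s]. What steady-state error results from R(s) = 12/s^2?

The denominator has no term below 285s — 1 pole at s=0, type 1.
K_v = lim_{s→0} s·G_p(s) = 100 / 285 = 20/57.
e_ss = 12/K_v = 12/(20/57) = 34.2.

34.2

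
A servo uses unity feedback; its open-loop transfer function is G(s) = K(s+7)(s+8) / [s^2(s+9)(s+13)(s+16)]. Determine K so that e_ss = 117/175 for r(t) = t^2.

100

System type = 2 (two poles at s=0).
K_a = lim_{s→0} s^2·G(s) = K·7·8 / (9·13·16) = (7/234)·K.
e_ss = 2/K_a = 117/175 ⇒ K_a = 350/117 ⇒ K = (350/117)/(7/234) = 100.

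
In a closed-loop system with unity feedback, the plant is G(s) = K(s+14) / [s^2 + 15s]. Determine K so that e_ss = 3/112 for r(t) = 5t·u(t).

200

Lowest-order denominator term is 15s, so the open loop has 1 pole at the origin → type 1 system.
K_v = lim_{s→0} s·G(s) = K·14 / 15 = (14/15)·K.
e_ss = 5/K_v = 3/112 ⇒ K_v = 560/3 ⇒ K = (560/3)/(14/15) = 200.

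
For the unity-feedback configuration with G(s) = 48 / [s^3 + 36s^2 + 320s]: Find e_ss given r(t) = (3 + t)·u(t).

20/3

The denominator has no term below 320s — 1 pole at s=0, type 1. By superposition:
  • 3: tracked with zero error.
  • t: e_ss = 1/K_v with K_v=0.15 → 20/3.
Total e_ss = 20/3.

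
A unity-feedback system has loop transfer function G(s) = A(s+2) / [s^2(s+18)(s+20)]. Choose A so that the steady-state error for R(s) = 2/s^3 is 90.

4

The open loop has two poles at the origin → type 2 system.
K_a = lim_{s→0} s^2·G(s) = A·2 / (18·20) = (1/180)·A.
e_ss = 2/K_a = 90 ⇒ K_a = 1/45 ⇒ A = (1/45)/(1/180) = 4.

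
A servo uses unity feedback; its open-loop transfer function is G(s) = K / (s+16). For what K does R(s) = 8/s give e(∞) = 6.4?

4

System type = 0 (no poles at s=0).
K_p = lim_{s→0} G(s) = K / (16) = 0.0625·K.
e_ss = 8/(1 + K_p) = 6.4 ⇒ 1 + 0.0625·K = 1.25 ⇒ K = 4.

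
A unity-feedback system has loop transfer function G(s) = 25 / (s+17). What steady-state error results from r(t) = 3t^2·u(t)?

infinity

G(s) has no factors of s in the denominator, so the system is type 0.
For a type-0 system K_a = 0, so e_ss to a parabolic input is unbounded.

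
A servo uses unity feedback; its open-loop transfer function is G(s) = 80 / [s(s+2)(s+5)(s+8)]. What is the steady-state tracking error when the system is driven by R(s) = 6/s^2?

6

System type = 1 (one pole at s=0).
K_v = lim_{s→0} s·G(s) = 80 / (2·5·8) = 1.
e_ss = 6/K_v = 6/1 = 6.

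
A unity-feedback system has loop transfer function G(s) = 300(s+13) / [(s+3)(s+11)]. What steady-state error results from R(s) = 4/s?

G(s) has no factors of s in the denominator, so the system is type 0.
K_p = lim_{s→0} G(s) = 300·13 / (3·11) = 1300/11.
e_ss = 4/(1 + K_p) = 4/(1311/11) = 44/1311.

44/1311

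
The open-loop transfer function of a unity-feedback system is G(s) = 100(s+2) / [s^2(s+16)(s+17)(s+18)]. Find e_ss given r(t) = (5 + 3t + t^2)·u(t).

48.96

Two free integrators in G(s): this is a type 2 system. By superposition:
  • 5: tracked with zero error.
  • 3t: tracked with zero error.
  • t^2: e_ss = 2/K_a with K_a=25/612 → 48.96.
Total e_ss = 48.96.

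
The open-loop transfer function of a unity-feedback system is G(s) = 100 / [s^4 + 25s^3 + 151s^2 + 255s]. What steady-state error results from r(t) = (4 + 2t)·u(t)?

5.1

The denominator has no term below 255s — 1 pole at s=0, type 1. By superposition:
  • 4: tracked with zero error.
  • 2t: e_ss = 2/K_v with K_v=20/51 → 5.1.
Total e_ss = 5.1.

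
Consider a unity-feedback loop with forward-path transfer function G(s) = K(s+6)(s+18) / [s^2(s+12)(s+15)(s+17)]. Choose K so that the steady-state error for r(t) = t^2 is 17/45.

System type = 2 (two poles at s=0).
K_a = lim_{s→0} s^2·G(s) = K·6·18 / (12·15·17) = (3/85)·K.
e_ss = 2/K_a = 17/45 ⇒ K_a = 90/17 ⇒ K = (90/17)/(3/85) = 150.

150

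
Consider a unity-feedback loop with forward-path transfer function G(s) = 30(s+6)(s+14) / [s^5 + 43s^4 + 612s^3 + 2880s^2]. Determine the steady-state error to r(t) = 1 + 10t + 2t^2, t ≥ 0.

The denominator has no term below 2880s^2 — 2 poles at s=0, type 2. Taking each input component in turn:
  • 1: tracked with zero error.
  • 10t: tracked with zero error.
  • 2t^2: e_ss = 4/K_a with K_a=0.875 → 32/7.
Total e_ss = 32/7.

32/7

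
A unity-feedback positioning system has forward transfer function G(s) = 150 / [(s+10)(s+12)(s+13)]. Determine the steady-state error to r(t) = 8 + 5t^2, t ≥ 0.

G(s) has no factors of s in the denominator, so the system is type 0. By superposition:
  • 8: e_ss = 8/(1+K_p) with K_p=5/52 → 416/57.
  • 5t^2: a type-0 system cannot track it, e_ss → ∞.
The unbounded component dominates.

infinity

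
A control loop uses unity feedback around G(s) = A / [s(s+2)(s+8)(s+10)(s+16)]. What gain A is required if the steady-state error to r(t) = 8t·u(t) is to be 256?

G(s) has one factor of s in the denominator, so the system is type 1.
K_v = lim_{s→0} s·G(s) = A / (2·8·10·16) = (1/2560)·A.
e_ss = 8/K_v = 256 ⇒ K_v = 1/32 ⇒ A = (1/32)/(1/2560) = 80.

80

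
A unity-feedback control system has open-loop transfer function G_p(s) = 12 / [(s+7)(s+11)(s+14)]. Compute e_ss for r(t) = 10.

1078/109

G_p(s) has no factors of s in the denominator, so the system is type 0.
K_p = lim_{s→0} G_p(s) = 12 / (7·11·14) = 6/539.
e_ss = 10/(1 + K_p) = 10/(545/539) = 1078/109.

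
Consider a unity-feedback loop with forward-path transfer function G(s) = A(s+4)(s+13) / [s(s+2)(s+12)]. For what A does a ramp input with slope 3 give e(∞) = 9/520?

G(s) has one factor of s in the denominator, so the system is type 1.
K_v = lim_{s→0} s·G(s) = A·4·13 / (2·12) = (13/6)·A.
e_ss = 3/K_v = 9/520 ⇒ K_v = 520/3 ⇒ A = (520/3)/(13/6) = 80.

80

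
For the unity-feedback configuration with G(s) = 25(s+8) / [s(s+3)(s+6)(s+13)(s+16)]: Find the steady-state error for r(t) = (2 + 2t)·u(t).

37.44

System type = 1 (one pole at s=0). Taking each input component in turn:
  • 2: tracked with zero error.
  • 2t: e_ss = 2/K_v with K_v=25/468 → 37.44.
Total e_ss = 37.44.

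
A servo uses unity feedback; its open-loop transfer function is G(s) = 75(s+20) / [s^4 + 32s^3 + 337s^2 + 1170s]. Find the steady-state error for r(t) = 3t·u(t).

Lowest-order denominator term is 1170s, so the open loop has 1 pole at the origin → type 1 system.
K_v = lim_{s→0} s·G(s) = 75·20 / 1170 = 50/39.
e_ss = 3/K_v = 3/(50/39) = 2.34.

2.34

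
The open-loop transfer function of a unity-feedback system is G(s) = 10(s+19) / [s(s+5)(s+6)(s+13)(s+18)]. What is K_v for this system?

19/702

One free integrator in G(s): this is a type 1 system.
K_v = lim_{s→0} s·G(s) = 10·19 / (5·6·13·18) = 19/702.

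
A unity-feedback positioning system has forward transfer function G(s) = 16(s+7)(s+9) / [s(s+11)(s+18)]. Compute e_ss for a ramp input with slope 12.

System type = 1 (one pole at s=0).
K_v = lim_{s→0} s·G(s) = 16·7·9 / (11·18) = 56/11.
e_ss = 12/K_v = 12/(56/11) = 33/14.

33/14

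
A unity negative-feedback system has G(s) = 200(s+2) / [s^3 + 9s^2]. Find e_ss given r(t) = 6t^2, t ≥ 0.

0.27

Factoring s^2 from the denominator leaves a polynomial with constant term 9, so the system is type 2.
K_a = lim_{s→0} s^2·G(s) = 200·2 / 9 = 400/9.
r(t) = 6t^2 gives R(s) = 12/s^3.
e_ss = 12/K_a = 12/(400/9) = 0.27.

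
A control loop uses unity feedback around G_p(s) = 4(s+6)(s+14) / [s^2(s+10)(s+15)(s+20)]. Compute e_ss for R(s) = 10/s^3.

625/7

The open loop has two poles at the origin → type 2 system.
K_a = lim_{s→0} s^2·G_p(s) = 4·6·14 / (10·15·20) = 0.112.
r(t) = 5t^2 gives R(s) = 10/s^3.
e_ss = 10/K_a = 10/0.112 = 625/7.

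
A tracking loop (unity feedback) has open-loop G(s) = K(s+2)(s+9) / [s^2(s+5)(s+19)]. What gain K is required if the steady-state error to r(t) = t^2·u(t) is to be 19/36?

20

Two free integrators in G(s): this is a type 2 system.
K_a = lim_{s→0} s^2·G(s) = K·2·9 / (5·19) = (18/95)·K.
e_ss = 2/K_a = 19/36 ⇒ K_a = 72/19 ⇒ K = (72/19)/(18/95) = 20.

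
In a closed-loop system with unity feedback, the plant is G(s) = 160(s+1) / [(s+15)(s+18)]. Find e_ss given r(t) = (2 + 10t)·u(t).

infinity

System type = 0 (no poles at s=0). By superposition:
  • 2: e_ss = 2/(1+K_p) with K_p=16/27 → 54/43.
  • 10t: a type-0 system cannot track it, e_ss → ∞.
The unbounded component dominates.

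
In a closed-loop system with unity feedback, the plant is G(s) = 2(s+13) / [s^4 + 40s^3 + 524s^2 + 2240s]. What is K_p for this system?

K_p = lim_{s→0} G(s); with 1 pole at the origin the limit diverges, so K_p = ∞.

infinity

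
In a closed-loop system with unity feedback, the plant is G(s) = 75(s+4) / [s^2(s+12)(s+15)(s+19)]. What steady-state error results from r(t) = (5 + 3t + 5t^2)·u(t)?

G(s) has two factors of s in the denominator, so the system is type 2. By superposition:
  • 5: tracked with zero error.
  • 3t: tracked with zero error.
  • 5t^2: e_ss = 10/K_a with K_a=5/57 → 114.
Total e_ss = 114.

114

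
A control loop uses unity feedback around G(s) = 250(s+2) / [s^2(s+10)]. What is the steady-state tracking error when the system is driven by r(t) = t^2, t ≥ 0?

The open loop has two poles at the origin → type 2 system.
K_a = lim_{s→0} s^2·G(s) = 250·2 / (10) = 50.
r(t) = t^2 gives R(s) = 2/s^3.
e_ss = 2/K_a = 2/50 = 0.04.

0.04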